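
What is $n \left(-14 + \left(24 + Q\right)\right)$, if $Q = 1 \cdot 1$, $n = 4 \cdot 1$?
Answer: $44$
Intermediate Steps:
$n = 4$
$Q = 1$
$n \left(-14 + \left(24 + Q\right)\right) = 4 \left(-14 + \left(24 + 1\right)\right) = 4 \left(-14 + 25\right) = 4 \cdot 11 = 44$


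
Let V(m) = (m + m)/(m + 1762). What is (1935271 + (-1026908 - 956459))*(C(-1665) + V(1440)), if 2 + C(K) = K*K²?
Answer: 355420934529589152/1601 ≈ 2.2200e+14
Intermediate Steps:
C(K) = -2 + K³ (C(K) = -2 + K*K² = -2 + K³)
V(m) = 2*m/(1762 + m) (V(m) = (2*m)/(1762 + m) = 2*m/(1762 + m))
(1935271 + (-1026908 - 956459))*(C(-1665) + V(1440)) = (1935271 + (-1026908 - 956459))*((-2 + (-1665)³) + 2*1440/(1762 + 1440)) = (1935271 - 1983367)*((-2 - 4615754625) + 2*1440/3202) = -48096*(-4615754627 + 2*1440*(1/3202)) = -48096*(-4615754627 + 1440/1601) = -48096*(-7389823156387/1601) = 355420934529589152/1601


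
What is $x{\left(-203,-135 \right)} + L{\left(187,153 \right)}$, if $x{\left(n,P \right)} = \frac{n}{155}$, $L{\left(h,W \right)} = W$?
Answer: $\frac{23512}{155} \approx 151.69$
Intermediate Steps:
$x{\left(n,P \right)} = \frac{n}{155}$ ($x{\left(n,P \right)} = n \frac{1}{155} = \frac{n}{155}$)
$x{\left(-203,-135 \right)} + L{\left(187,153 \right)} = \frac{1}{155} \left(-203\right) + 153 = - \frac{203}{155} + 153 = \frac{23512}{155}$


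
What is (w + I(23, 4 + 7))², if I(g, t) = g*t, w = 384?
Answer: 405769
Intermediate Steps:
(w + I(23, 4 + 7))² = (384 + 23*(4 + 7))² = (384 + 23*11)² = (384 + 253)² = 637² = 405769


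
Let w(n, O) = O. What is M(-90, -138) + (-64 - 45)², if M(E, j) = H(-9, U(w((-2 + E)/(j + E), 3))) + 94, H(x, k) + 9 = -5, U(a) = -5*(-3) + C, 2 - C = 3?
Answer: 11961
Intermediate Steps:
C = -1 (C = 2 - 1*3 = 2 - 3 = -1)
U(a) = 14 (U(a) = -5*(-3) - 1 = 15 - 1 = 14)
H(x, k) = -14 (H(x, k) = -9 - 5 = -14)
M(E, j) = 80 (M(E, j) = -14 + 94 = 80)
M(-90, -138) + (-64 - 45)² = 80 + (-64 - 45)² = 80 + (-109)² = 80 + 11881 = 11961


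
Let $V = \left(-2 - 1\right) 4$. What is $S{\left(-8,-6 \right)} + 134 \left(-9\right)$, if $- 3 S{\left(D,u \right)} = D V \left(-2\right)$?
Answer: $-1142$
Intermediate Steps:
$V = -12$ ($V = \left(-3\right) 4 = -12$)
$S{\left(D,u \right)} = - 8 D$ ($S{\left(D,u \right)} = - \frac{D \left(-12\right) \left(-2\right)}{3} = - \frac{- 12 D \left(-2\right)}{3} = - \frac{24 D}{3} = - 8 D$)
$S{\left(-8,-6 \right)} + 134 \left(-9\right) = \left(-8\right) \left(-8\right) + 134 \left(-9\right) = 64 - 1206 = -1142$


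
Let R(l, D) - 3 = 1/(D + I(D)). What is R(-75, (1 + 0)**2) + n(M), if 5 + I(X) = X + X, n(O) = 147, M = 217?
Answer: 299/2 ≈ 149.50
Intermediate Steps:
I(X) = -5 + 2*X (I(X) = -5 + (X + X) = -5 + 2*X)
R(l, D) = 3 + 1/(-5 + 3*D) (R(l, D) = 3 + 1/(D + (-5 + 2*D)) = 3 + 1/(-5 + 3*D))
R(-75, (1 + 0)**2) + n(M) = (-14 + 9*(1 + 0)**2)/(-5 + 3*(1 + 0)**2) + 147 = (-14 + 9*1**2)/(-5 + 3*1**2) + 147 = (-14 + 9*1)/(-5 + 3*1) + 147 = (-14 + 9)/(-5 + 3) + 147 = -5/(-2) + 147 = -1/2*(-5) + 147 = 5/2 + 147 = 299/2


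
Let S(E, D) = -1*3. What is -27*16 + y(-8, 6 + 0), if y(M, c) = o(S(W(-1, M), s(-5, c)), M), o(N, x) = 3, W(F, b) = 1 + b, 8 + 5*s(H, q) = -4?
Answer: -429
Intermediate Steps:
s(H, q) = -12/5 (s(H, q) = -8/5 + (1/5)*(-4) = -8/5 - 4/5 = -12/5)
S(E, D) = -3
y(M, c) = 3
-27*16 + y(-8, 6 + 0) = -27*16 + 3 = -432 + 3 = -429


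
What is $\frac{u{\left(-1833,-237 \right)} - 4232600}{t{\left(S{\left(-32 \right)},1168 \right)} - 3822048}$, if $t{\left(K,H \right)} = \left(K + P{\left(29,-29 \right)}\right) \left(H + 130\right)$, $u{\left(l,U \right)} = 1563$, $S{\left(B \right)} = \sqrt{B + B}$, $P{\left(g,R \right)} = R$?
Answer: $\frac{8165245599265}{7448657361778} + \frac{10983772052 i}{3724328680889} \approx 1.0962 + 0.0029492 i$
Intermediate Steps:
$S{\left(B \right)} = \sqrt{2} \sqrt{B}$ ($S{\left(B \right)} = \sqrt{2 B} = \sqrt{2} \sqrt{B}$)
$t{\left(K,H \right)} = \left(-29 + K\right) \left(130 + H\right)$ ($t{\left(K,H \right)} = \left(K - 29\right) \left(H + 130\right) = \left(-29 + K\right) \left(130 + H\right)$)
$\frac{u{\left(-1833,-237 \right)} - 4232600}{t{\left(S{\left(-32 \right)},1168 \right)} - 3822048} = \frac{1563 - 4232600}{\left(-3770 - 33872 + 130 \sqrt{2} \sqrt{-32} + 1168 \sqrt{2} \sqrt{-32}\right) - 3822048} = - \frac{4231037}{\left(-3770 - 33872 + 130 \sqrt{2} \cdot 4 i \sqrt{2} + 1168 \sqrt{2} \cdot 4 i \sqrt{2}\right) - 3822048} = - \frac{4231037}{\left(-3770 - 33872 + 130 \cdot 8 i + 1168 \cdot 8 i\right) - 3822048} = - \frac{4231037}{\left(-3770 - 33872 + 1040 i + 9344 i\right) - 3822048} = - \frac{4231037}{\left(-37642 + 10384 i\right) - 3822048} = - \frac{4231037}{-3859690 + 10384 i} = - 4231037 \frac{-3859690 - 10384 i}{14897314723556} = - \frac{4231037 \left(-3859690 - 10384 i\right)}{14897314723556}$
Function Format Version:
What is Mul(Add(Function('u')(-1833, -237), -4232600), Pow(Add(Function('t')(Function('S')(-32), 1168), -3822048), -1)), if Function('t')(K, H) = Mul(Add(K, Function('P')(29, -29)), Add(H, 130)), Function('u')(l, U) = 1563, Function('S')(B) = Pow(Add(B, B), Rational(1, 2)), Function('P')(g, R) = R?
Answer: Add(Rational(8165245599265, 7448657361778), Mul(Rational(10983772052, 3724328680889), I)) ≈ Add(1.0962, Mul(0.0029492, I))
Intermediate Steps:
Function('S')(B) = Mul(Pow(2, Rational(1, 2)), Pow(B, Rational(1, 2))) (Function('S')(B) = Pow(Mul(2, B), Rational(1, 2)) = Mul(Pow(2, Rational(1, 2)), Pow(B, Rational(1, 2))))
Function('t')(K, H) = Mul(Add(-29, K), Add(130, H)) (Function('t')(K, H) = Mul(Add(K, -29), Add(H, 130)) = Mul(Add(-29, K), Add(130, H)))
Mul(Add(Function('u')(-1833, -237), -4232600), Pow(Add(Function('t')(Function('S')(-32), 1168), -3822048), -1)) = Mul(Add(1563, -4232600), Pow(Add(Add(-3770, Mul(-29, 1168), Mul(130, Mul(Pow(2, Rational(1, 2)), Pow(-32, Rational(1, 2)))), Mul(1168, Mul(Pow(2, Rational(1, 2)), Pow(-32, Rational(1, 2))))), -3822048), -1)) = Mul(-4231037, Pow(Add(Add(-3770, -33872, Mul(130, Mul(Pow(2, Rational(1, 2)), Mul(4, I, Pow(2, Rational(1, 2))))), Mul(1168, Mul(Pow(2, Rational(1, 2)), Mul(4, I, Pow(2, Rational(1, 2)))))), -3822048), -1)) = Mul(-4231037, Pow(Add(Add(-3770, -33872, Mul(130, Mul(8, I)), Mul(1168, Mul(8, I))), -3822048), -1)) = Mul(-4231037, Pow(Add(Add(-3770, -33872, Mul(1040, I), Mul(9344, I)), -3822048), -1)) = Mul(-4231037, Pow(Add(Add(-37642, Mul(10384, I)), -3822048), -1)) = Mul(-4231037, Pow(Add(-3859690, Mul(10384, I)), -1)) = Mul(-4231037, Mul(Rational(1, 14897314723556), Add(-3859690, Mul(-10384, I)))) = Mul(Rational(-4231037, 14897314723556), Add(-3859690, Mul(-10384, I)))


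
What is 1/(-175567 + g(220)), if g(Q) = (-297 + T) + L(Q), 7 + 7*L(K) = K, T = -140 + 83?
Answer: -7/1231234 ≈ -5.6854e-6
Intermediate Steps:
T = -57
L(K) = -1 + K/7
g(Q) = -355 + Q/7 (g(Q) = (-297 - 57) + (-1 + Q/7) = -354 + (-1 + Q/7) = -355 + Q/7)
1/(-175567 + g(220)) = 1/(-175567 + (-355 + (⅐)*220)) = 1/(-175567 + (-355 + 220/7)) = 1/(-175567 - 2265/7) = 1/(-1231234/7) = -7/1231234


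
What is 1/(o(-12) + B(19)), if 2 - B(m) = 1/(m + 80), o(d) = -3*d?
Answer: 99/3761 ≈ 0.026323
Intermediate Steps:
B(m) = 2 - 1/(80 + m) (B(m) = 2 - 1/(m + 80) = 2 - 1/(80 + m))
1/(o(-12) + B(19)) = 1/(-3*(-12) + (159 + 2*19)/(80 + 19)) = 1/(36 + (159 + 38)/99) = 1/(36 + (1/99)*197) = 1/(36 + 197/99) = 1/(3761/99) = 99/3761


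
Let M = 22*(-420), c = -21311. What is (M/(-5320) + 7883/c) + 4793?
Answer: 1941282323/404909 ≈ 4794.4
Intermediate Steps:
M = -9240
(M/(-5320) + 7883/c) + 4793 = (-9240/(-5320) + 7883/(-21311)) + 4793 = (-9240*(-1/5320) + 7883*(-1/21311)) + 4793 = (33/19 - 7883/21311) + 4793 = 553486/404909 + 4793 = 1941282323/404909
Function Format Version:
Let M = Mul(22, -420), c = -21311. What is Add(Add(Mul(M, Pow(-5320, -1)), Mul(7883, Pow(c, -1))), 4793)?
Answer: Rational(1941282323, 404909) ≈ 4794.4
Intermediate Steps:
M = -9240
Add(Add(Mul(M, Pow(-5320, -1)), Mul(7883, Pow(c, -1))), 4793) = Add(Add(Mul(-9240, Pow(-5320, -1)), Mul(7883, Pow(-21311, -1))), 4793) = Add(Add(Mul(-9240, Rational(-1, 5320)), Mul(7883, Rational(-1, 21311))), 4793) = Add(Add(Rational(33, 19), Rational(-7883, 21311)), 4793) = Add(Rational(553486, 404909), 4793) = Rational(1941282323, 404909)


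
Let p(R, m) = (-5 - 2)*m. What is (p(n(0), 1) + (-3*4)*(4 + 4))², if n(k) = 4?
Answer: 10609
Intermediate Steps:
p(R, m) = -7*m
(p(n(0), 1) + (-3*4)*(4 + 4))² = (-7*1 + (-3*4)*(4 + 4))² = (-7 - 12*8)² = (-7 - 96)² = (-103)² = 10609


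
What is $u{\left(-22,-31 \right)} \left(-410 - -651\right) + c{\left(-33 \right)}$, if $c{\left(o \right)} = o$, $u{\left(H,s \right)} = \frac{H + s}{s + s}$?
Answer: $\frac{10727}{62} \approx 173.02$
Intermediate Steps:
$u{\left(H,s \right)} = \frac{H + s}{2 s}$
$u{\left(-22,-31 \right)} \left(-410 - -651\right) + c{\left(-33 \right)} = \frac{-22 - 31}{2 \left(-31\right)} \left(-410 - -651\right) - 33 = \frac{1}{2} \left(- \frac{1}{31}\right) \left(-53\right) \left(-410 + 651\right) - 33 = \frac{53}{62} \cdot 241 - 33 = \frac{12773}{62} - 33 = \frac{10727}{62}$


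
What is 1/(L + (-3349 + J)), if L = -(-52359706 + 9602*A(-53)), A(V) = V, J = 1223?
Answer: 1/52866486 ≈ 1.8916e-8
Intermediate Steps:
L = 52868612 (L = -9602/(1/(-5453 - 53)) = -9602/(1/(-5506)) = -9602/(-1/5506) = -9602*(-5506) = 52868612)
1/(L + (-3349 + J)) = 1/(52868612 + (-3349 + 1223)) = 1/(52868612 - 2126) = 1/52866486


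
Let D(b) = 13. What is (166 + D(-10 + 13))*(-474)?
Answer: -84846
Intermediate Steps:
(166 + D(-10 + 13))*(-474) = (166 + 13)*(-474) = 179*(-474) = -84846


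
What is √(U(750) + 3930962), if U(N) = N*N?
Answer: √4493462 ≈ 2119.8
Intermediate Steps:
U(N) = N²
√(U(750) + 3930962) = √(750² + 3930962) = √(562500 + 3930962) = √4493462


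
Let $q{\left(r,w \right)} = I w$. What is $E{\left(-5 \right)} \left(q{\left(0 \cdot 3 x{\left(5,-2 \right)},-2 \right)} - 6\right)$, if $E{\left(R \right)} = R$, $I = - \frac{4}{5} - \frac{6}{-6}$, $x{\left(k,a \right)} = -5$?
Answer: $32$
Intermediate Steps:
$I = \frac{1}{5}$ ($I = \left(-4\right) \frac{1}{5} - -1 = - \frac{4}{5} + 1 = \frac{1}{5} \approx 0.2$)
$q{\left(r,w \right)} = \frac{w}{5}$
$E{\left(-5 \right)} \left(q{\left(0 \cdot 3 x{\left(5,-2 \right)},-2 \right)} - 6\right) = - 5 \left(\frac{1}{5} \left(-2\right) - 6\right) = - 5 \left(- \frac{2}{5} - 6\right) = \left(-5\right) \left(- \frac{32}{5}\right) = 32$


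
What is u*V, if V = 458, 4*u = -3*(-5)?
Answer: 3435/2 ≈ 1717.5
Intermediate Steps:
u = 15/4 (u = (-3*(-5))/4 = (¼)*15 = 15/4 ≈ 3.7500)
u*V = (15/4)*458 = 3435/2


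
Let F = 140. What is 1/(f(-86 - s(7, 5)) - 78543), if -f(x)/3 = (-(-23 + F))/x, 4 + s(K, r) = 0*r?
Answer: -82/6440877 ≈ -1.2731e-5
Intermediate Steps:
s(K, r) = -4 (s(K, r) = -4 + 0*r = -4 + 0 = -4)
f(x) = 351/x (f(x) = -3*(-(-23 + 140))/x = -3*(-1*117)/x = -(-351)/x = 351/x)
1/(f(-86 - s(7, 5)) - 78543) = 1/(351/(-86 - 1*(-4)) - 78543) = 1/(351/(-86 + 4) - 78543) = 1/(351/(-82) - 78543) = 1/(351*(-1/82) - 78543) = 1/(-351/82 - 78543) = 1/(-6440877/82) = -82/6440877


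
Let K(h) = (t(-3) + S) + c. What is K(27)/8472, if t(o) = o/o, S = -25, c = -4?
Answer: -7/2118 ≈ -0.0033050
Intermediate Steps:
t(o) = 1
K(h) = -28 (K(h) = (1 - 25) - 4 = -24 - 4 = -28)
K(27)/8472 = -28/8472 = -28*1/8472 = -7/2118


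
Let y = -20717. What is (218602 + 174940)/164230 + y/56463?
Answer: 855373138/421496295 ≈ 2.0294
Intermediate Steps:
(218602 + 174940)/164230 + y/56463 = (218602 + 174940)/164230 - 20717/56463 = 393542*(1/164230) - 20717*1/56463 = 196771/82115 - 20717/56463 = 855373138/421496295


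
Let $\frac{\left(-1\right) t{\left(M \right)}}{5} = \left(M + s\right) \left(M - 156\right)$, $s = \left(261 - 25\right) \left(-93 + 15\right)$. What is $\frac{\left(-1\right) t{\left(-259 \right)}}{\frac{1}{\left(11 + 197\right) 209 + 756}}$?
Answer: $1713128457700$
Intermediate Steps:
$s = -18408$ ($s = 236 \left(-78\right) = -18408$)
$t{\left(M \right)} = - 5 \left(-18408 + M\right) \left(-156 + M\right)$ ($t{\left(M \right)} = - 5 \left(M - 18408\right) \left(M - 156\right) = - 5 \left(-18408 + M\right) \left(-156 + M\right)$)
$\frac{\left(-1\right) t{\left(-259 \right)}}{\frac{1}{\left(11 + 197\right) 209 + 756}} = \frac{\left(-1\right) \left(-14358240 - 5 \left(-259\right)^{2} + 92820 \left(-259\right)\right)}{\frac{1}{\left(11 + 197\right) 209 + 756}} = \frac{\left(-1\right) \left(-14358240 - 335405 - 24040380\right)}{\frac{1}{208 \cdot 209 + 756}} = \frac{\left(-1\right) \left(-14358240 - 335405 - 24040380\right)}{\frac{1}{43472 + 756}} = \frac{\left(-1\right) \left(-38734025\right)}{\frac{1}{44228}} = 38734025 \frac{1}{\frac{1}{44228}} = 38734025 \cdot 44228 = 1713128457700$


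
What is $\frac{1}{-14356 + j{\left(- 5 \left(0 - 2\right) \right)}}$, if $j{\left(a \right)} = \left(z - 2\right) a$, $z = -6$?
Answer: $- \frac{1}{14436} \approx -6.9271 \cdot 10^{-5}$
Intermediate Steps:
$j{\left(a \right)} = - 8 a$ ($j{\left(a \right)} = \left(-6 - 2\right) a = - 8 a$)
$\frac{1}{-14356 + j{\left(- 5 \left(0 - 2\right) \right)}} = \frac{1}{-14356 - 8 \left(- 5 \left(0 - 2\right)\right)} = \frac{1}{-14356 - 8 \left(\left(-5\right) \left(-2\right)\right)} = \frac{1}{-14356 - 80} = \frac{1}{-14436} = - \frac{1}{14436}$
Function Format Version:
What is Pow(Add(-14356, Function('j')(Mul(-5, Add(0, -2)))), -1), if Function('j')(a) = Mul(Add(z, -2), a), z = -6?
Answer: Rational(-1, 14436) ≈ -6.9271e-5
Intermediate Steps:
Function('j')(a) = Mul(-8, a) (Function('j')(a) = Mul(Add(-6, -2), a) = Mul(-8, a))
Pow(Add(-14356, Function('j')(Mul(-5, Add(0, -2)))), -1) = Pow(Add(-14356, Mul(-8, Mul(-5, Add(0, -2)))), -1) = Pow(Add(-14356, Mul(-8, Mul(-5, -2))), -1) = Pow(Add(-14356, Mul(-8, 10)), -1) = Pow(Add(-14356, -80), -1) = Pow(-14436, -1) = Rational(-1, 14436)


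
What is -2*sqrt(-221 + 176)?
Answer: -6*I*sqrt(5) ≈ -13.416*I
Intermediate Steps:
-2*sqrt(-221 + 176) = -6*I*sqrt(5)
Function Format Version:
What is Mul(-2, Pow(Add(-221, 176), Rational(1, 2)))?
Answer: Mul(-6, I, Pow(5, Rational(1, 2))) ≈ Mul(-13.416, I)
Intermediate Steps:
Mul(-2, Pow(Add(-221, 176), Rational(1, 2))) = Mul(-2, Pow(-45, Rational(1, 2))) = Mul(-2, Mul(3, I, Pow(5, Rational(1, 2)))) = Mul(-6, I, Pow(5, Rational(1, 2)))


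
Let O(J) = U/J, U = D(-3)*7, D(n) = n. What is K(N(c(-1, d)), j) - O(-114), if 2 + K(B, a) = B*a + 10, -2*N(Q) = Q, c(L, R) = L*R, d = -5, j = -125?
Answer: 6086/19 ≈ 320.32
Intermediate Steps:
N(Q) = -Q/2
U = -21 (U = -3*7 = -21)
O(J) = -21/J
K(B, a) = 8 + B*a (K(B, a) = -2 + (B*a + 10) = -2 + (10 + B*a) = 8 + B*a)
K(N(c(-1, d)), j) - O(-114) = (8 - (-1)*(-5)/2*(-125)) - (-21)/(-114) = (8 - ½*5*(-125)) - (-21)*(-1)/114 = (8 - 5/2*(-125)) - 1*7/38 = (8 + 625/2) - 7/38 = 641/2 - 7/38 = 6086/19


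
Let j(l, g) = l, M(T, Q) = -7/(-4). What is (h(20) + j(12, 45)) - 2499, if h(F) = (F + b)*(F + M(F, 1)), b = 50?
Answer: -1929/2 ≈ -964.50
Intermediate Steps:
M(T, Q) = 7/4 (M(T, Q) = -7*(-¼) = 7/4)
h(F) = (50 + F)*(7/4 + F) (h(F) = (F + 50)*(F + 7/4) = (50 + F)*(7/4 + F))
(h(20) + j(12, 45)) - 2499 = ((175/2 + 20² + (207/4)*20) + 12) - 2499 = ((175/2 + 400 + 1035) + 12) - 2499 = (3045/2 + 12) - 2499 = 3069/2 - 2499 = -1929/2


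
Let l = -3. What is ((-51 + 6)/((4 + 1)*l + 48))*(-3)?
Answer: 45/11 ≈ 4.0909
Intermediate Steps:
((-51 + 6)/((4 + 1)*l + 48))*(-3) = ((-51 + 6)/((4 + 1)*(-3) + 48))*(-3) = -45/(5*(-3) + 48)*(-3) = -45/(-15 + 48)*(-3) = -45/33*(-3) = -45*1/33*(-3) = -15/11*(-3) = 45/11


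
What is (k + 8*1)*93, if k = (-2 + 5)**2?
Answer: 1581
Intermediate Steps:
k = 9 (k = 3**2 = 9)
(k + 8*1)*93 = (9 + 8*1)*93 = (9 + 8)*93 = 17*93 = 1581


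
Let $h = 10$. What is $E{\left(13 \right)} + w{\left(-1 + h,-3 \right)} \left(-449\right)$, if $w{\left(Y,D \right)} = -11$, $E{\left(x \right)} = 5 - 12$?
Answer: $4932$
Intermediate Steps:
$E{\left(x \right)} = -7$ ($E{\left(x \right)} = 5 - 12 = -7$)
$E{\left(13 \right)} + w{\left(-1 + h,-3 \right)} \left(-449\right) = -7 - -4939 = -7 + 4939 = 4932$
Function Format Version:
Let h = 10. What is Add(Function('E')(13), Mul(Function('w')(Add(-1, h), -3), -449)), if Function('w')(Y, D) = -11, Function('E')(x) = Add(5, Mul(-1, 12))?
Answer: 4932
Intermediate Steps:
Function('E')(x) = -7 (Function('E')(x) = Add(5, -12) = -7)
Add(Function('E')(13), Mul(Function('w')(Add(-1, h), -3), -449)) = Add(-7, Mul(-11, -449)) = Add(-7, 4939) = 4932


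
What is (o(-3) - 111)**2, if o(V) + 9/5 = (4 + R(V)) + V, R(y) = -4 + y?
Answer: 352836/25 ≈ 14113.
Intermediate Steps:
o(V) = -9/5 + 2*V (o(V) = -9/5 + ((4 + (-4 + V)) + V) = -9/5 + (V + V) = -9/5 + 2*V)
(o(-3) - 111)**2 = ((-9/5 + 2*(-3)) - 111)**2 = ((-9/5 - 6) - 111)**2 = (-39/5 - 111)**2 = (-594/5)**2 = 352836/25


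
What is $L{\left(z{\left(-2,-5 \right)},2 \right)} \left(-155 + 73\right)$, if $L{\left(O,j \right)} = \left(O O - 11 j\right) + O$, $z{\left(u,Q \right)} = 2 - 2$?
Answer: $1804$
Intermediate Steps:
$z{\left(u,Q \right)} = 0$
$L{\left(O,j \right)} = O + O^{2} - 11 j$ ($L{\left(O,j \right)} = \left(O^{2} - 11 j\right) + O = O + O^{2} - 11 j$)
$L{\left(z{\left(-2,-5 \right)},2 \right)} \left(-155 + 73\right) = \left(0 + 0^{2} - 22\right) \left(-155 + 73\right) = \left(0 + 0 - 22\right) \left(-82\right) = \left(-22\right) \left(-82\right) = 1804$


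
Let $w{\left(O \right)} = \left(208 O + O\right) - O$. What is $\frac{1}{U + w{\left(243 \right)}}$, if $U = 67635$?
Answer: $\frac{1}{118179} \approx 8.4617 \cdot 10^{-6}$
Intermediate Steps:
$w{\left(O \right)} = 208 O$ ($w{\left(O \right)} = 209 O - O = 208 O$)
$\frac{1}{U + w{\left(243 \right)}} = \frac{1}{67635 + 208 \cdot 243} = \frac{1}{67635 + 50544} = \frac{1}{118179}$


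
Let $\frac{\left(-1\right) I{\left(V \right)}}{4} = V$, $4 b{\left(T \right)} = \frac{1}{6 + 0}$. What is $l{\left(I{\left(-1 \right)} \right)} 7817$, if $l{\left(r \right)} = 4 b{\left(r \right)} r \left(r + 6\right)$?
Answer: $\frac{156340}{3} \approx 52113.0$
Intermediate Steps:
$b{\left(T \right)} = \frac{1}{24}$ ($b{\left(T \right)} = \frac{1}{4 \left(6 + 0\right)} = \frac{1}{4 \cdot 6} = \frac{1}{4} \cdot \frac{1}{6} = \frac{1}{24}$)
$I{\left(V \right)} = - 4 V$
$l{\left(r \right)} = \frac{r \left(6 + r\right)}{6}$ ($l{\left(r \right)} = 4 \cdot \frac{1}{24} r \left(r + 6\right) = \frac{r}{6} \left(6 + r\right) = \frac{r \left(6 + r\right)}{6}$)
$l{\left(I{\left(-1 \right)} \right)} 7817 = \frac{\left(-4\right) \left(-1\right) \left(6 - -4\right)}{6} \cdot 7817 = \frac{1}{6} \cdot 4 \left(6 + 4\right) 7817 = \frac{1}{6} \cdot 4 \cdot 10 \cdot 7817 = \frac{20}{3} \cdot 7817 = \frac{156340}{3}$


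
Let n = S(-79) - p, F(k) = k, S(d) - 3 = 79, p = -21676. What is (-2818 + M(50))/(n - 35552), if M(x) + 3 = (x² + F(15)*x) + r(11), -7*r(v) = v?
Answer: -136/4389 ≈ -0.030987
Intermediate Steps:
S(d) = 82 (S(d) = 3 + 79 = 82)
r(v) = -v/7
M(x) = -32/7 + x² + 15*x (M(x) = -3 + ((x² + 15*x) - ⅐*11) = -3 + ((x² + 15*x) - 11/7) = -3 + (-11/7 + x² + 15*x) = -32/7 + x² + 15*x)
n = 21758 (n = 82 - 1*(-21676) = 82 + 21676 = 21758)
(-2818 + M(50))/(n - 35552) = (-2818 + (-32/7 + 50² + 15*50))/(21758 - 35552) = (-2818 + (-32/7 + 2500 + 750))/(-13794) = (-2818 + 22718/7)*(-1/13794) = (2992/7)*(-1/13794) = -136/4389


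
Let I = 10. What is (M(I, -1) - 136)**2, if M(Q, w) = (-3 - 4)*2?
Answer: 22500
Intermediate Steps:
M(Q, w) = -14 (M(Q, w) = -7*2 = -14)
(M(I, -1) - 136)**2 = (-14 - 136)**2 = (-150)**2 = 22500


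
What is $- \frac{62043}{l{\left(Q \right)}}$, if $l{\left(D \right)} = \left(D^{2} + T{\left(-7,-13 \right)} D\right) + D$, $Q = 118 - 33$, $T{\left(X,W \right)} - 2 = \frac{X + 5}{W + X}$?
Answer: $- \frac{124086}{14977} \approx -8.2851$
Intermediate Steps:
$T{\left(X,W \right)} = 2 + \frac{5 + X}{W + X}$ ($T{\left(X,W \right)} = 2 + \frac{X + 5}{W + X} = 2 + \frac{5 + X}{W + X}$)
$Q = 85$ ($Q = 118 - 33 = 85$)
$l{\left(D \right)} = D^{2} + \frac{31 D}{10}$ ($l{\left(D \right)} = \left(D^{2} + \frac{5 + 2 \left(-13\right) + 3 \left(-7\right)}{-13 - 7} D\right) + D = \left(D^{2} + \frac{5 - 26 - 21}{-20} D\right) + D = \left(D^{2} + \left(- \frac{1}{20}\right) \left(-42\right) D\right) + D = \left(D^{2} + \frac{21 D}{10}\right) + D = D^{2} + \frac{31 D}{10}$)
$- \frac{62043}{l{\left(Q \right)}} = - \frac{62043}{\frac{1}{10} \cdot 85 \left(31 + 10 \cdot 85\right)} = - \frac{62043}{\frac{1}{10} \cdot 85 \left(31 + 850\right)} = - \frac{62043}{\frac{1}{10} \cdot 85 \cdot 881} = - \frac{62043}{\frac{14977}{2}} = \left(-62043\right) \frac{2}{14977} = - \frac{124086}{14977}$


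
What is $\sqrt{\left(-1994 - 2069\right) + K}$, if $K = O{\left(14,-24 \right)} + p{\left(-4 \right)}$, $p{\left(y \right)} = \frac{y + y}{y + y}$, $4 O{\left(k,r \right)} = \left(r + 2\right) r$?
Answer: $i \sqrt{3930} \approx 62.69 i$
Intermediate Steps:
$O{\left(k,r \right)} = \frac{r \left(2 + r\right)}{4}$ ($O{\left(k,r \right)} = \frac{\left(r + 2\right) r}{4} = \frac{\left(2 + r\right) r}{4} = \frac{r \left(2 + r\right)}{4}$)
$p{\left(y \right)} = 1$ ($p{\left(y \right)} = \frac{2 y}{2 y} = 2 y \frac{1}{2 y} = 1$)
$K = 133$ ($K = \frac{1}{4} \left(-24\right) \left(2 - 24\right) + 1 = \frac{1}{4} \left(-24\right) \left(-22\right) + 1 = 132 + 1 = 133$)
$\sqrt{\left(-1994 - 2069\right) + K} = \sqrt{\left(-1994 - 2069\right) + 133} = \sqrt{-4063 + 133} = \sqrt{-3930} = i \sqrt{3930}$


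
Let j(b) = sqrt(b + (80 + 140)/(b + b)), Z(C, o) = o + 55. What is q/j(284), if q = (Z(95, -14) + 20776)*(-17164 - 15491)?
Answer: -32370435*sqrt(637154)/641 ≈ -4.0310e+7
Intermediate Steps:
Z(C, o) = 55 + o
j(b) = sqrt(b + 110/b) (j(b) = sqrt(b + 220/((2*b))) = sqrt(b + 220*(1/(2*b))) = sqrt(b + 110/b))
q = -679779135 (q = ((55 - 14) + 20776)*(-17164 - 15491) = (41 + 20776)*(-32655) = 20817*(-32655) = -679779135)
q/j(284) = -679779135/sqrt(284 + 110/284) = -679779135/sqrt(284 + 110*(1/284)) = -679779135/sqrt(284 + 55/142) = -679779135*sqrt(637154)/13461 = -32370435*sqrt(637154)/641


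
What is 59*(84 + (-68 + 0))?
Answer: 944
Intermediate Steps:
59*(84 + (-68 + 0)) = 59*(84 - 68) = 59*16 = 944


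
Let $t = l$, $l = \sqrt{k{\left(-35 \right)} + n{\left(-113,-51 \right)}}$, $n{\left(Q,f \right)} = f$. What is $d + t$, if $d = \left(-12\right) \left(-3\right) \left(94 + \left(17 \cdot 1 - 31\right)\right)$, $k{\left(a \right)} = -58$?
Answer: $2880 + i \sqrt{109} \approx 2880.0 + 10.44 i$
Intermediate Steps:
$l = i \sqrt{109}$ ($l = \sqrt{-58 - 51} = \sqrt{-109} = i \sqrt{109} \approx 10.44 i$)
$t = i \sqrt{109} \approx 10.44 i$
$d = 2880$ ($d = 36 \left(94 + \left(17 - 31\right)\right) = 36 \left(94 - 14\right) = 36 \cdot 80 = 2880$)
$d + t = 2880 + i \sqrt{109}$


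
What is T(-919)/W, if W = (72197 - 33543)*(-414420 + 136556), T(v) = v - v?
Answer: 0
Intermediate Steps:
T(v) = 0
W = -10740555056 (W = 38654*(-277864) = -10740555056)
T(-919)/W = 0/(-10740555056) = 0*(-1/10740555056) = 0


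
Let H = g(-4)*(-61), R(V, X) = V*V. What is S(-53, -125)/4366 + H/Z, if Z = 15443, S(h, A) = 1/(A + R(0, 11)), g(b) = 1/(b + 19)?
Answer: -6704479/25284051750 ≈ -0.00026517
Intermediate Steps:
R(V, X) = V²
g(b) = 1/(19 + b)
S(h, A) = 1/A (S(h, A) = 1/(A + 0²) = 1/(A + 0) = 1/A)
H = -61/15 (H = -61/(19 - 4) = -61/15 ≈ -4.0667)
S(-53, -125)/4366 + H/Z = 1/(-125*4366) - 61/15/15443 = -1/125*1/4366 - 61/15*1/15443 = -1/545750 - 61/231645 = -6704479/25284051750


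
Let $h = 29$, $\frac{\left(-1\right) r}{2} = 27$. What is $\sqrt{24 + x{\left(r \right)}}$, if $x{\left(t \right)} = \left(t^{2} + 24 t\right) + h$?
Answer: $\sqrt{1673} \approx 40.902$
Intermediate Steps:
$r = -54$ ($r = \left(-2\right) 27 = -54$)
$x{\left(t \right)} = 29 + t^{2} + 24 t$ ($x{\left(t \right)} = \left(t^{2} + 24 t\right) + 29 = 29 + t^{2} + 24 t$)
$\sqrt{24 + x{\left(r \right)}} = \sqrt{24 + \left(29 + \left(-54\right)^{2} + 24 \left(-54\right)\right)} = \sqrt{24 + \left(29 + 2916 - 1296\right)} = \sqrt{24 + 1649} = \sqrt{1673}$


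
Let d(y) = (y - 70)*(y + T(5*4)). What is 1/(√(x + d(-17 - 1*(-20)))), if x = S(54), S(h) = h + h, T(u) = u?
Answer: -I*√1433/1433 ≈ -0.026417*I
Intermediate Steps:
S(h) = 2*h
x = 108 (x = 2*54 = 108)
d(y) = (-70 + y)*(20 + y) (d(y) = (y - 70)*(y + 5*4) = (-70 + y)*(y + 20) = (-70 + y)*(20 + y))
1/(√(x + d(-17 - 1*(-20)))) = 1/(√(108 + (-1400 + (-17 - 1*(-20))² - 50*(-17 - 1*(-20))))) = 1/(√(108 + (-1400 + (-17 + 20)² - 50*(-17 + 20)))) = 1/(√(108 + (-1400 + 3² - 50*3))) = 1/(√(108 + (-1400 + 9 - 150))) = 1/(√(108 - 1541)) = 1/(√(-1433)) = 1/(I*√1433) = -I*√1433/1433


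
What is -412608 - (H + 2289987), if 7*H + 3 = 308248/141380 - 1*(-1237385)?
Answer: -712397885777/247415 ≈ -2.8794e+6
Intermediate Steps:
H = 43735343852/247415 (H = -3/7 + (308248/141380 - 1*(-1237385))/7 = -3/7 + (308248*(1/141380) + 1237385)/7 = -3/7 + (77062/35345 + 1237385)/7 = -3/7 + (1/7)*(43735449887/35345) = -3/7 + 43735449887/247415 = 43735343852/247415 ≈ 1.7677e+5)
-412608 - (H + 2289987) = -412608 - (43735343852/247415 + 2289987) = -412608 - 1*610312477457/247415 = -412608 - 610312477457/247415 = -712397885777/247415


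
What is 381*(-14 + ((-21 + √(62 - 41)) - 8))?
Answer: -16383 + 381*√21 ≈ -14637.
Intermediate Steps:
381*(-14 + ((-21 + √(62 - 41)) - 8)) = 381*(-14 + ((-21 + √21) - 8)) = 381*(-14 + (-29 + √21)) = 381*(-43 + √21) = -16383 + 381*√21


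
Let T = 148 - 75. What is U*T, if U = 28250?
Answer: 2062250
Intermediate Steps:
T = 73
U*T = 28250*73 = 2062250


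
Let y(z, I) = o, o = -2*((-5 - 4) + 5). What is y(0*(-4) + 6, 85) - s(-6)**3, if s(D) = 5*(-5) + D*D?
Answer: -1323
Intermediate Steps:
s(D) = -25 + D**2
o = 8 (o = -2*(-9 + 5) = -2*(-4) = 8)
y(z, I) = 8
y(0*(-4) + 6, 85) - s(-6)**3 = 8 - (-25 + (-6)**2)**3 = 8 - (-25 + 36)**3 = 8 - 1*11**3 = 8 - 1*1331 = 8 - 1331 = -1323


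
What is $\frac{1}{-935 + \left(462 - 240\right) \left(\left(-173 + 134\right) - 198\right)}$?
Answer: $- \frac{1}{53549} \approx -1.8674 \cdot 10^{-5}$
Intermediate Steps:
$\frac{1}{-935 + \left(462 - 240\right) \left(\left(-173 + 134\right) - 198\right)} = \frac{1}{-935 + 222 \left(-39 - 198\right)} = \frac{1}{-935 + 222 \left(-237\right)} = \frac{1}{-935 - 52614} = \frac{1}{-53549} = - \frac{1}{53549}$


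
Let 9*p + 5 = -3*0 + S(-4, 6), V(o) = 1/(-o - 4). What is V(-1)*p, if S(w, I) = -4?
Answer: ⅓ ≈ 0.33333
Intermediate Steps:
V(o) = 1/(-4 - o)
p = -1 (p = -5/9 + (-3*0 - 4)/9 = -5/9 + (0 - 4)/9 = -5/9 + (⅑)*(-4) = -5/9 - 4/9 = -1)
V(-1)*p = -1/(4 - 1)*(-1) = -1/3*(-1) = -1*⅓*(-1) = -⅓*(-1) = ⅓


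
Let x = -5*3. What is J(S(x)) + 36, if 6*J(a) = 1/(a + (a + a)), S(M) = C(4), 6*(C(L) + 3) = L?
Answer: 1511/42 ≈ 35.976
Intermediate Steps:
x = -15
C(L) = -3 + L/6
S(M) = -7/3 (S(M) = -3 + (⅙)*4 = -3 + ⅔ = -7/3)
J(a) = 1/(18*a) (J(a) = 1/(6*(a + (a + a))) = 1/(6*(a + 2*a)) = 1/(6*((3*a))) = (1/(3*a))/6 = 1/(18*a))
J(S(x)) + 36 = 1/(18*(-7/3)) + 36 = (1/18)*(-3/7) + 36 = -1/42 + 36 = 1511/42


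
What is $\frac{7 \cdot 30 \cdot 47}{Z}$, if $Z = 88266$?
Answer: $\frac{35}{313} \approx 0.11182$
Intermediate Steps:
$\frac{7 \cdot 30 \cdot 47}{Z} = \frac{7 \cdot 30 \cdot 47}{88266} = 210 \cdot 47 \cdot \frac{1}{88266} = 9870 \cdot \frac{1}{88266} = \frac{35}{313}$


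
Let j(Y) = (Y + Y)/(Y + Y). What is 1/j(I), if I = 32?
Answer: 1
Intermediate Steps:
j(Y) = 1 (j(Y) = (2*Y)/((2*Y)) = (2*Y)*(1/(2*Y)) = 1)
1/j(I) = 1/1 = 1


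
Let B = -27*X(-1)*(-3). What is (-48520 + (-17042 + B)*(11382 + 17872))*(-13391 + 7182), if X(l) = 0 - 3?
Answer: 3139915577190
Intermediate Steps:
X(l) = -3
B = -243 (B = -27*(-3)*(-3) = 81*(-3) = -243)
(-48520 + (-17042 + B)*(11382 + 17872))*(-13391 + 7182) = (-48520 + (-17042 - 243)*(11382 + 17872))*(-13391 + 7182) = (-48520 - 17285*29254)*(-6209) = (-48520 - 505655390)*(-6209) = -505703910*(-6209) = 3139915577190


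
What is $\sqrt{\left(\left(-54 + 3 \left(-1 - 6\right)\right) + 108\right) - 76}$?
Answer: $i \sqrt{43} \approx 6.5574 i$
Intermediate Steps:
$\sqrt{\left(\left(-54 + 3 \left(-1 - 6\right)\right) + 108\right) - 76} = \sqrt{\left(\left(-54 + 3 \left(-7\right)\right) + 108\right) - 76} = \sqrt{\left(\left(-54 - 21\right) + 108\right) - 76} = \sqrt{\left(-75 + 108\right) - 76} = \sqrt{33 - 76} = \sqrt{-43} = i \sqrt{43}$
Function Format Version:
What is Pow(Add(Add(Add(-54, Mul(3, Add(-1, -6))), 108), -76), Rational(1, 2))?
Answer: Mul(I, Pow(43, Rational(1, 2))) ≈ Mul(6.5574, I)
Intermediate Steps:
Pow(Add(Add(Add(-54, Mul(3, Add(-1, -6))), 108), -76), Rational(1, 2)) = Pow(Add(Add(Add(-54, Mul(3, -7)), 108), -76), Rational(1, 2)) = Pow(Add(Add(Add(-54, -21), 108), -76), Rational(1, 2)) = Pow(Add(Add(-75, 108), -76), Rational(1, 2)) = Pow(Add(33, -76), Rational(1, 2)) = Pow(-43, Rational(1, 2)) = Mul(I, Pow(43, Rational(1, 2)))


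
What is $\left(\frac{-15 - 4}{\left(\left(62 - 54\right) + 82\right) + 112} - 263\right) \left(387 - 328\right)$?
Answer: $- \frac{3135555}{202} \approx -15523.0$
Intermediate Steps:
$\left(\frac{-15 - 4}{\left(\left(62 - 54\right) + 82\right) + 112} - 263\right) \left(387 - 328\right) = \left(- \frac{19}{\left(8 + 82\right) + 112} - 263\right) 59 = \left(- \frac{19}{90 + 112} - 263\right) 59 = \left(- \frac{19}{202} - 263\right) 59 = \left(- \frac{53145}{202}\right) 59 = - \frac{3135555}{202}$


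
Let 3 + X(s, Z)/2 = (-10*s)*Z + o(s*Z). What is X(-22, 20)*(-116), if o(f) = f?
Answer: -918024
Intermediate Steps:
X(s, Z) = -6 - 18*Z*s (X(s, Z) = -6 + 2*((-10*s)*Z + s*Z) = -6 + 2*(-10*Z*s + Z*s) = -6 + 2*(-9*Z*s) = -6 - 18*Z*s)
X(-22, 20)*(-116) = (-6 - 18*20*(-22))*(-116) = (-6 + 7920)*(-116) = 7914*(-116) = -918024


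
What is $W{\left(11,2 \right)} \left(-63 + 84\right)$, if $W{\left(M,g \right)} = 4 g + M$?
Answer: $399$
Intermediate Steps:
$W{\left(M,g \right)} = M + 4 g$
$W{\left(11,2 \right)} \left(-63 + 84\right) = \left(11 + 4 \cdot 2\right) \left(-63 + 84\right) = \left(11 + 8\right) 21 = 19 \cdot 21 = 399$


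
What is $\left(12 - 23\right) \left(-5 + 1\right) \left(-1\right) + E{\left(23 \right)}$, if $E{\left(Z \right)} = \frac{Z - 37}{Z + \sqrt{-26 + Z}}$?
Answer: $\frac{2 \left(- 22 \sqrt{3} + 513 i\right)}{\sqrt{3} - 23 i} \approx -44.605 + 0.04558 i$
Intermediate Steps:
$E{\left(Z \right)} = \frac{-37 + Z}{Z + \sqrt{-26 + Z}}$
$\left(12 - 23\right) \left(-5 + 1\right) \left(-1\right) + E{\left(23 \right)} = \left(12 - 23\right) \left(-5 + 1\right) \left(-1\right) + \frac{-37 + 23}{23 + \sqrt{-26 + 23}} = - 11 \left(\left(-4\right) \left(-1\right)\right) + \frac{1}{23 + \sqrt{-3}} \left(-14\right) = \left(-11\right) 4 + \frac{1}{23 + i \sqrt{3}} \left(-14\right) = -44 - \frac{14}{23 + i \sqrt{3}}$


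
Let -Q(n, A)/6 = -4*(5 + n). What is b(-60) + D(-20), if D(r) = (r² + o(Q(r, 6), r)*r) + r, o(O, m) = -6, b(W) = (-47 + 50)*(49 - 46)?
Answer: 509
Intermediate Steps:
b(W) = 9 (b(W) = 3*3 = 9)
Q(n, A) = 120 + 24*n (Q(n, A) = -(-24)*(5 + n) = -6*(-20 - 4*n) = 120 + 24*n)
D(r) = r² - 5*r (D(r) = (r² - 6*r) + r = r² - 5*r)
b(-60) + D(-20) = 9 - 20*(-5 - 20) = 9 - 20*(-25) = 9 + 500 = 509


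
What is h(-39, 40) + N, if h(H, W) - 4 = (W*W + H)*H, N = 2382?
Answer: -58493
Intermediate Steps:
h(H, W) = 4 + H*(H + W**2) (h(H, W) = 4 + (W*W + H)*H = 4 + (W**2 + H)*H = 4 + (H + W**2)*H = 4 + H*(H + W**2))
h(-39, 40) + N = (4 + (-39)**2 - 39*40**2) + 2382 = (4 + 1521 - 39*1600) + 2382 = (4 + 1521 - 62400) + 2382 = -60875 + 2382 = -58493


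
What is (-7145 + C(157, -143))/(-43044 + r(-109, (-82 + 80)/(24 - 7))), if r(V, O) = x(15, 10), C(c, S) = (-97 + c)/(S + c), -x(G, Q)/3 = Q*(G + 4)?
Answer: 49985/305298 ≈ 0.16373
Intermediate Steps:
x(G, Q) = -3*Q*(4 + G) (x(G, Q) = -3*Q*(G + 4) = -3*Q*(4 + G))
C(c, S) = (-97 + c)/(S + c)
r(V, O) = -570 (r(V, O) = -3*10*(4 + 15) = -3*10*19 = -570)
(-7145 + C(157, -143))/(-43044 + r(-109, (-82 + 80)/(24 - 7))) = (-7145 + (-97 + 157)/(-143 + 157))/(-43044 - 570) = (-7145 + 60/14)/(-43614) = (-7145 + (1/14)*60)*(-1/43614) = (-7145 + 30/7)*(-1/43614) = -49985/7*(-1/43614) = 49985/305298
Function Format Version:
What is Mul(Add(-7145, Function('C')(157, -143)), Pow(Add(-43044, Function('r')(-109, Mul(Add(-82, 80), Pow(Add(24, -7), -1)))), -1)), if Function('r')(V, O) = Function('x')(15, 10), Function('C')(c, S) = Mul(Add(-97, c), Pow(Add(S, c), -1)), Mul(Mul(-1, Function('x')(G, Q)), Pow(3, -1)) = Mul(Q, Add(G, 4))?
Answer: Rational(49985, 305298) ≈ 0.16373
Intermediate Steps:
Function('x')(G, Q) = Mul(-3, Q, Add(4, G)) (Function('x')(G, Q) = Mul(-3, Mul(Q, Add(G, 4))) = Mul(-3, Mul(Q, Add(4, G))) = Mul(-3, Q, Add(4, G)))
Function('C')(c, S) = Mul(Pow(Add(S, c), -1), Add(-97, c))
Function('r')(V, O) = -570 (Function('r')(V, O) = Mul(-3, 10, Add(4, 15)) = Mul(-3, 10, 19) = -570)
Mul(Add(-7145, Function('C')(157, -143)), Pow(Add(-43044, Function('r')(-109, Mul(Add(-82, 80), Pow(Add(24, -7), -1)))), -1)) = Mul(Add(-7145, Mul(Pow(Add(-143, 157), -1), Add(-97, 157))), Pow(Add(-43044, -570), -1)) = Mul(Add(-7145, Mul(Pow(14, -1), 60)), Pow(-43614, -1)) = Mul(Add(-7145, Mul(Rational(1, 14), 60)), Rational(-1, 43614)) = Mul(Add(-7145, Rational(30, 7)), Rational(-1, 43614)) = Mul(Rational(-49985, 7), Rational(-1, 43614)) = Rational(49985, 305298)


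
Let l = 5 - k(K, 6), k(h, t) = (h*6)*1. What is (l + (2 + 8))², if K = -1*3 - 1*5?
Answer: 3969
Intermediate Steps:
K = -8 (K = -3 - 5 = -8)
k(h, t) = 6*h (k(h, t) = (6*h)*1 = 6*h)
l = 53 (l = 5 - 6*(-8) = 5 - 1*(-48) = 5 + 48 = 53)
(l + (2 + 8))² = (53 + (2 + 8))² = (53 + 10)² = 63² = 3969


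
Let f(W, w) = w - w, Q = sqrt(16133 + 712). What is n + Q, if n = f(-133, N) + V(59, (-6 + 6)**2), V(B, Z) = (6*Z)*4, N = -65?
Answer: sqrt(16845) ≈ 129.79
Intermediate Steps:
Q = sqrt(16845) ≈ 129.79
f(W, w) = 0
V(B, Z) = 24*Z
n = 0 (n = 0 + 24*(-6 + 6)**2 = 0 + 24*0**2 = 0 + 24*0 = 0 + 0 = 0)
n + Q = 0 + sqrt(16845) = sqrt(16845)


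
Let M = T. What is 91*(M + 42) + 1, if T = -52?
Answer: -909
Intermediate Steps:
M = -52
91*(M + 42) + 1 = 91*(-52 + 42) + 1 = 91*(-10) + 1 = -910 + 1 = -909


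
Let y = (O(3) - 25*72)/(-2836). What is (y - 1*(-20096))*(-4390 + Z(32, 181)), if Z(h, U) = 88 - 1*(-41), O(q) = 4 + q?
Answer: -242851642789/2836 ≈ -8.5632e+7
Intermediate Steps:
Z(h, U) = 129 (Z(h, U) = 88 + 41 = 129)
y = 1793/2836 (y = ((4 + 3) - 25*72)/(-2836) = (7 - 1800)*(-1/2836) = -1793*(-1/2836) = 1793/2836 ≈ 0.63223)
(y - 1*(-20096))*(-4390 + Z(32, 181)) = (1793/2836 - 1*(-20096))*(-4390 + 129) = (1793/2836 + 20096)*(-4261) = (56994049/2836)*(-4261) = -242851642789/2836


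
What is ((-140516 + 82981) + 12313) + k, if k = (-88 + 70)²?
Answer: -44898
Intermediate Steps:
k = 324 (k = (-18)² = 324)
((-140516 + 82981) + 12313) + k = ((-140516 + 82981) + 12313) + 324 = (-57535 + 12313) + 324 = -45222 + 324 = -44898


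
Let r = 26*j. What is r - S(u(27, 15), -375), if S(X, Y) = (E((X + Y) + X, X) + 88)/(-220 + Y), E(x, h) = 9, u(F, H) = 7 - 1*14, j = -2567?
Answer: -39711393/595 ≈ -66742.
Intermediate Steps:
u(F, H) = -7 (u(F, H) = 7 - 14 = -7)
S(X, Y) = 97/(-220 + Y) (S(X, Y) = (9 + 88)/(-220 + Y) = 97/(-220 + Y))
r = -66742 (r = 26*(-2567) = -66742)
r - S(u(27, 15), -375) = -66742 - 97/(-220 - 375) = -66742 - 97/(-595) = -66742 - 97*(-1)/595 = -66742 - 1*(-97/595) = -66742 + 97/595 = -39711393/595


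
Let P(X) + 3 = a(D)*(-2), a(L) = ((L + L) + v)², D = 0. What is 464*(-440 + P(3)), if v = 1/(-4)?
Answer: -205610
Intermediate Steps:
v = -¼ ≈ -0.25000
a(L) = (-¼ + 2*L)² (a(L) = ((L + L) - ¼)² = (2*L - ¼)² = (-¼ + 2*L)²)
P(X) = -25/8 (P(X) = -3 + ((-1 + 8*0)²/16)*(-2) = -3 + ((-1 + 0)²/16)*(-2) = -3 + ((1/16)*(-1)²)*(-2) = -3 + ((1/16)*1)*(-2) = -3 + (1/16)*(-2) = -3 - ⅛ = -25/8)
464*(-440 + P(3)) = 464*(-440 - 25/8) = 464*(-3545/8) = -205610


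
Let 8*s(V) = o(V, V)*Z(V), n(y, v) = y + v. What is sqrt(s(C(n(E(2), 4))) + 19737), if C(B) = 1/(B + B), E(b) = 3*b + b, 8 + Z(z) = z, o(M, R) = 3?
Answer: sqrt(1262977)/8 ≈ 140.48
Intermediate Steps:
Z(z) = -8 + z
E(b) = 4*b
n(y, v) = v + y
C(B) = 1/(2*B)
s(V) = -3 + 3*V/8 (s(V) = (3*(-8 + V))/8 = (-24 + 3*V)/8 = -3 + 3*V/8)
sqrt(s(C(n(E(2), 4))) + 19737) = sqrt((-3 + 3*(1/(2*(4 + 4*2)))/8) + 19737) = sqrt((-3 + 3*(1/(2*(4 + 8)))/8) + 19737) = sqrt((-3 + 3*((1/2)/12)/8) + 19737) = sqrt((-3 + 3*((1/2)*(1/12))/8) + 19737) = sqrt((-3 + (3/8)*(1/24)) + 19737) = sqrt((-3 + 1/64) + 19737) = sqrt(-191/64 + 19737) = sqrt(1262977/64) = sqrt(1262977)/8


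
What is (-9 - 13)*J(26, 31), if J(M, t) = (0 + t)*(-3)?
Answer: 2046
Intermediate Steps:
J(M, t) = -3*t (J(M, t) = t*(-3) = -3*t)
(-9 - 13)*J(26, 31) = (-9 - 13)*(-3*31) = -22*(-93) = 2046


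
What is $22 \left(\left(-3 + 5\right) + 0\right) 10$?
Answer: $440$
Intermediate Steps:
$22 \left(\left(-3 + 5\right) + 0\right) 10 = 22 \left(2 + 0\right) 10 = 22 \cdot 2 \cdot 10 = 44 \cdot 10 = 440$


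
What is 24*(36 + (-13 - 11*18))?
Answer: -4200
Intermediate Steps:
24*(36 + (-13 - 11*18)) = 24*(36 + (-13 - 198)) = 24*(36 - 211) = 24*(-175) = -4200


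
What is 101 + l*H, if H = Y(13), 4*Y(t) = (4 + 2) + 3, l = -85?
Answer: -361/4 ≈ -90.250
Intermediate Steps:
Y(t) = 9/4 (Y(t) = ((4 + 2) + 3)/4 = (6 + 3)/4 = (¼)*9 = 9/4)
H = 9/4 ≈ 2.2500
101 + l*H = 101 - 85*9/4 = 101 - 765/4 = -361/4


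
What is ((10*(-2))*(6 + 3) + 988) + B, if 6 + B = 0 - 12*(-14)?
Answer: 970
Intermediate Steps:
B = 162 (B = -6 + (0 - 12*(-14)) = -6 + (0 + 168) = -6 + 168 = 162)
((10*(-2))*(6 + 3) + 988) + B = ((10*(-2))*(6 + 3) + 988) + 162 = (-20*9 + 988) + 162 = (-180 + 988) + 162 = 808 + 162 = 970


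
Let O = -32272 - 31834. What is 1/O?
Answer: -1/64106 ≈ -1.5599e-5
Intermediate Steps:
O = -64106
1/O = 1/(-64106) = -1/64106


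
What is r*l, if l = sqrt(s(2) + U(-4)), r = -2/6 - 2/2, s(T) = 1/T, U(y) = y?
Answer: -2*I*sqrt(14)/3 ≈ -2.4944*I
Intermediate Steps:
r = -4/3 (r = -2*1/6 - 2*1/2 = -1/3 - 1 = -4/3 ≈ -1.3333)
l = I*sqrt(14)/2 (l = sqrt(1/2 - 4) = sqrt(-7/2) = I*sqrt(14)/2 ≈ 1.8708*I)
r*l = -2*I*sqrt(14)/3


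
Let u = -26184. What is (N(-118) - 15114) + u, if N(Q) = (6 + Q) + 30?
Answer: -41380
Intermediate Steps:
N(Q) = 36 + Q
(N(-118) - 15114) + u = ((36 - 118) - 15114) - 26184 = (-82 - 15114) - 26184 = -15196 - 26184 = -41380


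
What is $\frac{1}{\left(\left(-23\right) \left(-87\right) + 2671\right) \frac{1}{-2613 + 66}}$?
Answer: $- \frac{2547}{4672} \approx -0.54516$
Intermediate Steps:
$\frac{1}{\left(\left(-23\right) \left(-87\right) + 2671\right) \frac{1}{-2613 + 66}} = \frac{1}{\left(2001 + 2671\right) \frac{1}{-2547}} = \frac{1}{4672 \left(- \frac{1}{2547}\right)} = \frac{1}{- \frac{4672}{2547}} = - \frac{2547}{4672}$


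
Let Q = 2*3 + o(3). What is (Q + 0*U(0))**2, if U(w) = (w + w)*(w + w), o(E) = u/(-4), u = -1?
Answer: 625/16 ≈ 39.063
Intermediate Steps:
o(E) = 1/4 (o(E) = -1/(-4) = -1*(-1/4) = 1/4)
U(w) = 4*w**2 (U(w) = (2*w)*(2*w) = 4*w**2)
Q = 25/4 (Q = 2*3 + 1/4 = 6 + 1/4 = 25/4 ≈ 6.2500)
(Q + 0*U(0))**2 = (25/4 + 0*(4*0**2))**2 = (25/4 + 0*(4*0))**2 = (25/4 + 0*0)**2 = (25/4 + 0)**2 = (25/4)**2 = 625/16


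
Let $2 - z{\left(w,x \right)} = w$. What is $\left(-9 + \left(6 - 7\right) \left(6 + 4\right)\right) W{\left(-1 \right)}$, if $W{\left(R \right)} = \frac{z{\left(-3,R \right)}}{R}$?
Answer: $95$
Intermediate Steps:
$z{\left(w,x \right)} = 2 - w$
$W{\left(R \right)} = \frac{5}{R}$ ($W{\left(R \right)} = \frac{2 - -3}{R} = \frac{2 + 3}{R} = \frac{5}{R}$)
$\left(-9 + \left(6 - 7\right) \left(6 + 4\right)\right) W{\left(-1 \right)} = \left(-9 + \left(6 - 7\right) \left(6 + 4\right)\right) \frac{5}{-1} = \left(-9 - 10\right) 5 \left(-1\right) = \left(-9 - 10\right) \left(-5\right) = \left(-19\right) \left(-5\right) = 95$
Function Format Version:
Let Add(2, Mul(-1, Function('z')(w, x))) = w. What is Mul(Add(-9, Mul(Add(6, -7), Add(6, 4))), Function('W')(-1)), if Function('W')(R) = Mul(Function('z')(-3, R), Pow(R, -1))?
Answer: 95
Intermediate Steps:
Function('z')(w, x) = Add(2, Mul(-1, w))
Function('W')(R) = Mul(5, Pow(R, -1)) (Function('W')(R) = Mul(Add(2, Mul(-1, -3)), Pow(R, -1)) = Mul(Add(2, 3), Pow(R, -1)) = Mul(5, Pow(R, -1)))
Mul(Add(-9, Mul(Add(6, -7), Add(6, 4))), Function('W')(-1)) = Mul(Add(-9, Mul(Add(6, -7), Add(6, 4))), Mul(5, Pow(-1, -1))) = Mul(Add(-9, Mul(-1, 10)), Mul(5, -1)) = Mul(Add(-9, -10), -5) = Mul(-19, -5) = 95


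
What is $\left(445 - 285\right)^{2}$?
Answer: $25600$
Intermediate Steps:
$\left(445 - 285\right)^{2} = 160^{2} = 25600$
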